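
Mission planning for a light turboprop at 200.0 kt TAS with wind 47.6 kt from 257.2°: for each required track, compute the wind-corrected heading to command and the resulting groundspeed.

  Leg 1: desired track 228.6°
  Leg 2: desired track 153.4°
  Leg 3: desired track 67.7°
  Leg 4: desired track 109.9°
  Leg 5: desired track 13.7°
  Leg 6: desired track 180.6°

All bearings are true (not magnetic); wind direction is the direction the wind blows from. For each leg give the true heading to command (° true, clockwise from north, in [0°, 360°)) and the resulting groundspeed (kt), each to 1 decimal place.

Leg 1: desired track 228.6°; wind correction +6.5° → command heading 235.1°, groundspeed 156.9 kt
Leg 2: desired track 153.4°; wind correction +13.4° → command heading 166.8°, groundspeed 205.9 kt
Leg 3: desired track 67.7°; wind correction -2.3° → command heading 65.4°, groundspeed 246.8 kt
Leg 4: desired track 109.9°; wind correction +7.4° → command heading 117.3°, groundspeed 238.4 kt
Leg 5: desired track 13.7°; wind correction -12.3° → command heading 1.4°, groundspeed 216.6 kt
Leg 6: desired track 180.6°; wind correction +13.4° → command heading 194.0°, groundspeed 183.5 kt

Leg 1: heading=235.1°, groundspeed=156.9 kt
Leg 2: heading=166.8°, groundspeed=205.9 kt
Leg 3: heading=65.4°, groundspeed=246.8 kt
Leg 4: heading=117.3°, groundspeed=238.4 kt
Leg 5: heading=1.4°, groundspeed=216.6 kt
Leg 6: heading=194.0°, groundspeed=183.5 kt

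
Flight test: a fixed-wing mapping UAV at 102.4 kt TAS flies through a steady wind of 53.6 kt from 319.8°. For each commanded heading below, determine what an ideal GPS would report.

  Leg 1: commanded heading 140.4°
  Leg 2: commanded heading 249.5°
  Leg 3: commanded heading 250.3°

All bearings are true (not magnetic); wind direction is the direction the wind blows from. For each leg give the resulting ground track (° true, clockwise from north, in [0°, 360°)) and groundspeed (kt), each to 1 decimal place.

Leg 1: track=140.2°, groundspeed=156.0 kt
Leg 2: track=218.6°, groundspeed=98.3 kt
Leg 3: track=219.3°, groundspeed=97.5 kt

Leg 1: heading 140.4°; drift -0.2° → track 140.2°, groundspeed 156.0 kt
Leg 2: heading 249.5°; drift -30.9° → track 218.6°, groundspeed 98.3 kt
Leg 3: heading 250.3°; drift -31.0° → track 219.3°, groundspeed 97.5 kt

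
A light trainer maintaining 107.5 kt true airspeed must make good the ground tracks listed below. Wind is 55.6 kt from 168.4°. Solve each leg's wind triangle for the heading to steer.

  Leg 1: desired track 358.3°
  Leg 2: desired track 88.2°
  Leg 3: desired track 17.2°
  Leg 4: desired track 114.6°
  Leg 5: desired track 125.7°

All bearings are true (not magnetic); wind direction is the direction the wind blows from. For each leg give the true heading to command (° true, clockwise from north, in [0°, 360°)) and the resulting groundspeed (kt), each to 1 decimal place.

Leg 1: heading=3.4°, groundspeed=161.8 kt
Leg 2: heading=118.8°, groundspeed=83.0 kt
Leg 3: heading=31.6°, groundspeed=152.8 kt
Leg 4: heading=139.3°, groundspeed=64.9 kt
Leg 5: heading=146.2°, groundspeed=59.8 kt

Leg 1: desired track 358.3°; wind correction +5.1° → command heading 3.4°, groundspeed 161.8 kt
Leg 2: desired track 88.2°; wind correction +30.6° → command heading 118.8°, groundspeed 83.0 kt
Leg 3: desired track 17.2°; wind correction +14.4° → command heading 31.6°, groundspeed 152.8 kt
Leg 4: desired track 114.6°; wind correction +24.7° → command heading 139.3°, groundspeed 64.9 kt
Leg 5: desired track 125.7°; wind correction +20.5° → command heading 146.2°, groundspeed 59.8 kt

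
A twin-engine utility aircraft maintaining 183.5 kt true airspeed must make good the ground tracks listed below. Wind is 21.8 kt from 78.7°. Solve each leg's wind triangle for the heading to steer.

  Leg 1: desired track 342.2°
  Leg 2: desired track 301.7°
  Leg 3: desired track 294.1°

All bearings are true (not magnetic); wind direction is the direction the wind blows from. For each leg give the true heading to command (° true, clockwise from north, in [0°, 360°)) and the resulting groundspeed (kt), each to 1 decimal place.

Leg 1: heading=349.0°, groundspeed=184.7 kt
Leg 2: heading=306.3°, groundspeed=198.8 kt
Leg 3: heading=298.0°, groundspeed=200.8 kt

Leg 1: desired track 342.2°; wind correction +6.8° → command heading 349.0°, groundspeed 184.7 kt
Leg 2: desired track 301.7°; wind correction +4.6° → command heading 306.3°, groundspeed 198.8 kt
Leg 3: desired track 294.1°; wind correction +3.9° → command heading 298.0°, groundspeed 200.8 kt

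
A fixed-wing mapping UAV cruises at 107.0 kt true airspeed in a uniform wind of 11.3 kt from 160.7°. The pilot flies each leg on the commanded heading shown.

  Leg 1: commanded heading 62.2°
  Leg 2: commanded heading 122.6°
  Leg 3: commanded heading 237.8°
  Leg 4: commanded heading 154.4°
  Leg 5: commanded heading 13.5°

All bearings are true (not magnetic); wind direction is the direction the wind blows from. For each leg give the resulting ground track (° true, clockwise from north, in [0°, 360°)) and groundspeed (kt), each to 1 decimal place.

Leg 1: track=56.3°, groundspeed=109.2 kt
Leg 2: track=118.5°, groundspeed=98.4 kt
Leg 3: track=243.8°, groundspeed=105.1 kt
Leg 4: track=153.7°, groundspeed=95.8 kt
Leg 5: track=10.5°, groundspeed=116.7 kt

Leg 1: heading 62.2°; drift -5.9° → track 56.3°, groundspeed 109.2 kt
Leg 2: heading 122.6°; drift -4.1° → track 118.5°, groundspeed 98.4 kt
Leg 3: heading 237.8°; drift +6.0° → track 243.8°, groundspeed 105.1 kt
Leg 4: heading 154.4°; drift -0.7° → track 153.7°, groundspeed 95.8 kt
Leg 5: heading 13.5°; drift -3.0° → track 10.5°, groundspeed 116.7 kt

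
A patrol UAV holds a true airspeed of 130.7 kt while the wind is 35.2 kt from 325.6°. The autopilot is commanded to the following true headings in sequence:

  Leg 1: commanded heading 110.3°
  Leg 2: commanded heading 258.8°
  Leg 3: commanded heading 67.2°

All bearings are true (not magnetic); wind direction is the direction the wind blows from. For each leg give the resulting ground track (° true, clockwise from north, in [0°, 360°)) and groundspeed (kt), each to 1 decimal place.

Leg 1: heading 110.3°; drift +7.3° → track 117.6°, groundspeed 160.7 kt
Leg 2: heading 258.8°; drift -15.5° → track 243.3°, groundspeed 121.2 kt
Leg 3: heading 67.2°; drift +14.1° → track 81.3°, groundspeed 142.0 kt

Leg 1: track=117.6°, groundspeed=160.7 kt
Leg 2: track=243.3°, groundspeed=121.2 kt
Leg 3: track=81.3°, groundspeed=142.0 kt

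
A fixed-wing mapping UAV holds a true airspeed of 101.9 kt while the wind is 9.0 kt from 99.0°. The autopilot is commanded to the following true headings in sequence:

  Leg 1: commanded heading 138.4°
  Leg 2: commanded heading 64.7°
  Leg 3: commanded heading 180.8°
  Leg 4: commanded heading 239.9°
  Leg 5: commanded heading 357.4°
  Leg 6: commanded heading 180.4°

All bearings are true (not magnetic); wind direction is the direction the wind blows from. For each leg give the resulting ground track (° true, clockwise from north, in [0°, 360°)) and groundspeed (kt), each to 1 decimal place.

Leg 1: track=141.8°, groundspeed=95.1 kt
Leg 2: track=61.6°, groundspeed=94.6 kt
Leg 3: track=185.9°, groundspeed=101.0 kt
Leg 4: track=242.9°, groundspeed=109.0 kt
Leg 5: track=352.5°, groundspeed=104.1 kt
Leg 6: track=185.5°, groundspeed=100.9 kt

Leg 1: heading 138.4°; drift +3.4° → track 141.8°, groundspeed 95.1 kt
Leg 2: heading 64.7°; drift -3.1° → track 61.6°, groundspeed 94.6 kt
Leg 3: heading 180.8°; drift +5.1° → track 185.9°, groundspeed 101.0 kt
Leg 4: heading 239.9°; drift +3.0° → track 242.9°, groundspeed 109.0 kt
Leg 5: heading 357.4°; drift -4.9° → track 352.5°, groundspeed 104.1 kt
Leg 6: heading 180.4°; drift +5.1° → track 185.5°, groundspeed 100.9 kt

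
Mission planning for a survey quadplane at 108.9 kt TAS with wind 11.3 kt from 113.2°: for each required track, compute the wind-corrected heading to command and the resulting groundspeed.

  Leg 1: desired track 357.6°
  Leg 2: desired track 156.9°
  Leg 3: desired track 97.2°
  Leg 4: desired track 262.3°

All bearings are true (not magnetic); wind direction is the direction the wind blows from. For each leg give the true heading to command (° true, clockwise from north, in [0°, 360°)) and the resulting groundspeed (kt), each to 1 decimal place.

Leg 1: heading=3.0°, groundspeed=113.3 kt
Leg 2: heading=152.8°, groundspeed=100.5 kt
Leg 3: heading=98.8°, groundspeed=98.0 kt
Leg 4: heading=259.2°, groundspeed=118.4 kt

Leg 1: desired track 357.6°; wind correction +5.4° → command heading 3.0°, groundspeed 113.3 kt
Leg 2: desired track 156.9°; wind correction -4.1° → command heading 152.8°, groundspeed 100.5 kt
Leg 3: desired track 97.2°; wind correction +1.6° → command heading 98.8°, groundspeed 98.0 kt
Leg 4: desired track 262.3°; wind correction -3.1° → command heading 259.2°, groundspeed 118.4 kt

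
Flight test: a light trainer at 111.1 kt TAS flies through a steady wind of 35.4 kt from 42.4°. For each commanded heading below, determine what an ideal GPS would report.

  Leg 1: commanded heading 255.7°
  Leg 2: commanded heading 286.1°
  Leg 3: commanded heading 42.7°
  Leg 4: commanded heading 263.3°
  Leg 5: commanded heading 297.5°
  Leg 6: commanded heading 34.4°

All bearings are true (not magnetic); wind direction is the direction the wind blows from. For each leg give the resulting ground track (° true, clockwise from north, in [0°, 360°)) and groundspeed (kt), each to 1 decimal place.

Leg 1: track=247.8°, groundspeed=142.0 kt
Leg 2: track=272.0°, groundspeed=130.7 kt
Leg 3: track=42.8°, groundspeed=75.7 kt
Leg 4: track=253.8°, groundspeed=139.8 kt
Leg 5: track=281.6°, groundspeed=125.0 kt
Leg 6: track=30.7°, groundspeed=76.2 kt

Leg 1: heading 255.7°; drift -7.9° → track 247.8°, groundspeed 142.0 kt
Leg 2: heading 286.1°; drift -14.1° → track 272.0°, groundspeed 130.7 kt
Leg 3: heading 42.7°; drift +0.1° → track 42.8°, groundspeed 75.7 kt
Leg 4: heading 263.3°; drift -9.5° → track 253.8°, groundspeed 139.8 kt
Leg 5: heading 297.5°; drift -15.9° → track 281.6°, groundspeed 125.0 kt
Leg 6: heading 34.4°; drift -3.7° → track 30.7°, groundspeed 76.2 kt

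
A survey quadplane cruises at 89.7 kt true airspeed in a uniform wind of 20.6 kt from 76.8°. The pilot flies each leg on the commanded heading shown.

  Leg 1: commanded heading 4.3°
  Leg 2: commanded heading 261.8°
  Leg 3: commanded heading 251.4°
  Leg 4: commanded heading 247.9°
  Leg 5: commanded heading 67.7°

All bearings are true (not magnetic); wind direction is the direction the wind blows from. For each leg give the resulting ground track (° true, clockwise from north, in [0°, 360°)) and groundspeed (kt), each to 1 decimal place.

Leg 1: track=351.1°, groundspeed=85.8 kt
Leg 2: track=260.9°, groundspeed=110.2 kt
Leg 3: track=252.4°, groundspeed=110.2 kt
Leg 4: track=249.6°, groundspeed=110.1 kt
Leg 5: track=65.0°, groundspeed=69.4 kt

Leg 1: heading 4.3°; drift -13.2° → track 351.1°, groundspeed 85.8 kt
Leg 2: heading 261.8°; drift -0.9° → track 260.9°, groundspeed 110.2 kt
Leg 3: heading 251.4°; drift +1.0° → track 252.4°, groundspeed 110.2 kt
Leg 4: heading 247.9°; drift +1.7° → track 249.6°, groundspeed 110.1 kt
Leg 5: heading 67.7°; drift -2.7° → track 65.0°, groundspeed 69.4 kt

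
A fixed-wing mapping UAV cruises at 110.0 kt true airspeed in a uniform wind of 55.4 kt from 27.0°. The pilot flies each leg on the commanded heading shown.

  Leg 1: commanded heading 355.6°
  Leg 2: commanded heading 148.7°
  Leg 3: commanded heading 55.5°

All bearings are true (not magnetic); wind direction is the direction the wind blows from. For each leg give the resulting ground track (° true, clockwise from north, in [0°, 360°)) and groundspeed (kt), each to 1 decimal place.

Leg 1: heading 355.6°; drift -24.7° → track 330.9°, groundspeed 69.0 kt
Leg 2: heading 148.7°; drift +18.7° → track 167.4°, groundspeed 146.9 kt
Leg 3: heading 55.5°; drift +23.3° → track 78.8°, groundspeed 66.8 kt

Leg 1: track=330.9°, groundspeed=69.0 kt
Leg 2: track=167.4°, groundspeed=146.9 kt
Leg 3: track=78.8°, groundspeed=66.8 kt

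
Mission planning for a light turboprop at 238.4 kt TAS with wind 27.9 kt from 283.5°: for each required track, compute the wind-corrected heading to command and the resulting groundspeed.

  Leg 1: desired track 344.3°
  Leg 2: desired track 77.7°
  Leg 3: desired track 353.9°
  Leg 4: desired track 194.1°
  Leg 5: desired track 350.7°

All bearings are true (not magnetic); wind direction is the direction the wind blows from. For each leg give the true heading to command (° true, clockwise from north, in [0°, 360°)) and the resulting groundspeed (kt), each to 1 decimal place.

Leg 1: heading=338.4°, groundspeed=223.5 kt
Leg 2: heading=74.8°, groundspeed=263.2 kt
Leg 3: heading=347.6°, groundspeed=227.6 kt
Leg 4: heading=200.8°, groundspeed=236.5 kt
Leg 5: heading=344.5°, groundspeed=226.2 kt

Leg 1: desired track 344.3°; wind correction -5.9° → command heading 338.4°, groundspeed 223.5 kt
Leg 2: desired track 77.7°; wind correction -2.9° → command heading 74.8°, groundspeed 263.2 kt
Leg 3: desired track 353.9°; wind correction -6.3° → command heading 347.6°, groundspeed 227.6 kt
Leg 4: desired track 194.1°; wind correction +6.7° → command heading 200.8°, groundspeed 236.5 kt
Leg 5: desired track 350.7°; wind correction -6.2° → command heading 344.5°, groundspeed 226.2 kt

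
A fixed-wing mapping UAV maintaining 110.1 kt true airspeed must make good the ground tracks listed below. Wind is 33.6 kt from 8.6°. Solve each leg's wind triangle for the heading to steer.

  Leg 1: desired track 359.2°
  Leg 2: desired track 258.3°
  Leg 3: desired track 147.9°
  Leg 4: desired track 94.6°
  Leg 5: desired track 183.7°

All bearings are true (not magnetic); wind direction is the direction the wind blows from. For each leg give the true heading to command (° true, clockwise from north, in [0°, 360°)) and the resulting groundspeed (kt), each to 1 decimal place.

Leg 1: desired track 359.2°; wind correction +2.9° → command heading 2.1°, groundspeed 76.8 kt
Leg 2: desired track 258.3°; wind correction +16.6° → command heading 274.9°, groundspeed 117.2 kt
Leg 3: desired track 147.9°; wind correction -11.5° → command heading 136.4°, groundspeed 133.4 kt
Leg 4: desired track 94.6°; wind correction -17.7° → command heading 76.9°, groundspeed 102.5 kt
Leg 5: desired track 183.7°; wind correction -1.5° → command heading 182.2°, groundspeed 143.5 kt

Leg 1: heading=2.1°, groundspeed=76.8 kt
Leg 2: heading=274.9°, groundspeed=117.2 kt
Leg 3: heading=136.4°, groundspeed=133.4 kt
Leg 4: heading=76.9°, groundspeed=102.5 kt
Leg 5: heading=182.2°, groundspeed=143.5 kt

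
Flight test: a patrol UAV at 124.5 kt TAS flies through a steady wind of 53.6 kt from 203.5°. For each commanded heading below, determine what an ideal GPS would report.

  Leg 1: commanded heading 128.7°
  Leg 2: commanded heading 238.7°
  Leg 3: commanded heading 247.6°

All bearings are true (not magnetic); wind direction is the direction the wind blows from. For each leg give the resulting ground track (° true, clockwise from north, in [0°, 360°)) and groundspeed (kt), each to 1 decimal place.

Leg 1: track=103.6°, groundspeed=122.0 kt
Leg 2: track=259.6°, groundspeed=86.4 kt
Leg 3: track=271.0°, groundspeed=93.7 kt

Leg 1: heading 128.7°; drift -25.1° → track 103.6°, groundspeed 122.0 kt
Leg 2: heading 238.7°; drift +20.9° → track 259.6°, groundspeed 86.4 kt
Leg 3: heading 247.6°; drift +23.4° → track 271.0°, groundspeed 93.7 kt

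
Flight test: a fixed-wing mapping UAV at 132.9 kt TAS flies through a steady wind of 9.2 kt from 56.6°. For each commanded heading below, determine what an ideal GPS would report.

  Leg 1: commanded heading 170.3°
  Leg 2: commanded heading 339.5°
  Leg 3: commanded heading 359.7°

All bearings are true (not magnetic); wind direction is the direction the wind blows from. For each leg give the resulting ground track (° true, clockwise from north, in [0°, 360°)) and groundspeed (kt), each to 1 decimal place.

Leg 1: heading 170.3°; drift +3.5° → track 173.8°, groundspeed 136.9 kt
Leg 2: heading 339.5°; drift -3.9° → track 335.6°, groundspeed 131.2 kt
Leg 3: heading 359.7°; drift -3.4° → track 356.3°, groundspeed 128.1 kt

Leg 1: track=173.8°, groundspeed=136.9 kt
Leg 2: track=335.6°, groundspeed=131.2 kt
Leg 3: track=356.3°, groundspeed=128.1 kt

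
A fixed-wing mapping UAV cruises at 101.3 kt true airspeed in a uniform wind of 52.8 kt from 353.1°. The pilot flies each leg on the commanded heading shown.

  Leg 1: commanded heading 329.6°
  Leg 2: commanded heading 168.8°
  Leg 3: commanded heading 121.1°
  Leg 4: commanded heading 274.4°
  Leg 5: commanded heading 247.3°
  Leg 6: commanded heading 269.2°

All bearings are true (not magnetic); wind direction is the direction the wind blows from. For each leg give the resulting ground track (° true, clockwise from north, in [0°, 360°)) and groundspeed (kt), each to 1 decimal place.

Leg 1: track=307.9°, groundspeed=56.9 kt
Leg 2: track=170.3°, groundspeed=154.0 kt
Leg 3: track=138.4°, groundspeed=140.1 kt
Leg 4: track=244.7°, groundspeed=104.7 kt
Leg 5: track=223.6°, groundspeed=126.3 kt
Leg 6: track=240.4°, groundspeed=109.1 kt

Leg 1: heading 329.6°; drift -21.7° → track 307.9°, groundspeed 56.9 kt
Leg 2: heading 168.8°; drift +1.5° → track 170.3°, groundspeed 154.0 kt
Leg 3: heading 121.1°; drift +17.3° → track 138.4°, groundspeed 140.1 kt
Leg 4: heading 274.4°; drift -29.7° → track 244.7°, groundspeed 104.7 kt
Leg 5: heading 247.3°; drift -23.7° → track 223.6°, groundspeed 126.3 kt
Leg 6: heading 269.2°; drift -28.8° → track 240.4°, groundspeed 109.1 kt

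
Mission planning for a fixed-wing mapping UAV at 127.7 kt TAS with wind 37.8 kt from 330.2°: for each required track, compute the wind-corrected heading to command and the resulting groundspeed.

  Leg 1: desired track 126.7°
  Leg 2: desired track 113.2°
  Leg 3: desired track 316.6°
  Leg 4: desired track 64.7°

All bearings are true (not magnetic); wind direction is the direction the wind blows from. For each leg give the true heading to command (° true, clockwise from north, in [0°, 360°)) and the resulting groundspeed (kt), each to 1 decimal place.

Leg 1: desired track 126.7°; wind correction -6.8° → command heading 119.9°, groundspeed 161.5 kt
Leg 2: desired track 113.2°; wind correction -10.3° → command heading 102.9°, groundspeed 155.8 kt
Leg 3: desired track 316.6°; wind correction +4.0° → command heading 320.6°, groundspeed 90.7 kt
Leg 4: desired track 64.7°; wind correction -17.2° → command heading 47.5°, groundspeed 125.0 kt

Leg 1: heading=119.9°, groundspeed=161.5 kt
Leg 2: heading=102.9°, groundspeed=155.8 kt
Leg 3: heading=320.6°, groundspeed=90.7 kt
Leg 4: heading=47.5°, groundspeed=125.0 kt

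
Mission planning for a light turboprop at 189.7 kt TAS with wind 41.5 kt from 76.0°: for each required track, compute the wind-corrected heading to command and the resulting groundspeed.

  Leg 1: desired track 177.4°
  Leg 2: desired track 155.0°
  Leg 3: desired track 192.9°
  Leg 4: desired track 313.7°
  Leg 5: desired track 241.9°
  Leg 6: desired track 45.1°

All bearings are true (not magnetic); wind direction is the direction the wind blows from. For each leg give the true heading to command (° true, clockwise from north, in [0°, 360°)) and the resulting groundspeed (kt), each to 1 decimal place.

Leg 1: heading=165.0°, groundspeed=193.5 kt
Leg 2: heading=142.6°, groundspeed=177.4 kt
Leg 3: heading=181.6°, groundspeed=204.8 kt
Leg 4: heading=324.4°, groundspeed=208.6 kt
Leg 5: heading=238.8°, groundspeed=229.7 kt
Leg 6: heading=51.6°, groundspeed=152.9 kt

Leg 1: desired track 177.4°; wind correction -12.4° → command heading 165.0°, groundspeed 193.5 kt
Leg 2: desired track 155.0°; wind correction -12.4° → command heading 142.6°, groundspeed 177.4 kt
Leg 3: desired track 192.9°; wind correction -11.3° → command heading 181.6°, groundspeed 204.8 kt
Leg 4: desired track 313.7°; wind correction +10.7° → command heading 324.4°, groundspeed 208.6 kt
Leg 5: desired track 241.9°; wind correction -3.1° → command heading 238.8°, groundspeed 229.7 kt
Leg 6: desired track 45.1°; wind correction +6.5° → command heading 51.6°, groundspeed 152.9 kt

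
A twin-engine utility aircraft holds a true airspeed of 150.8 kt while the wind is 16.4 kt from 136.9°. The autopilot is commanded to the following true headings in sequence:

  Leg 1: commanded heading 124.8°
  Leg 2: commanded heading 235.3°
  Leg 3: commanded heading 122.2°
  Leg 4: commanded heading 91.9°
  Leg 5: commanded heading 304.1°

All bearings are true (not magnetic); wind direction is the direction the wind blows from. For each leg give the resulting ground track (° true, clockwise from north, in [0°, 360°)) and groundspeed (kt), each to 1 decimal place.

Leg 1: track=123.3°, groundspeed=134.8 kt
Leg 2: track=241.3°, groundspeed=154.1 kt
Leg 3: track=120.4°, groundspeed=135.0 kt
Leg 4: track=87.1°, groundspeed=139.7 kt
Leg 5: track=305.3°, groundspeed=166.8 kt

Leg 1: heading 124.8°; drift -1.5° → track 123.3°, groundspeed 134.8 kt
Leg 2: heading 235.3°; drift +6.0° → track 241.3°, groundspeed 154.1 kt
Leg 3: heading 122.2°; drift -1.8° → track 120.4°, groundspeed 135.0 kt
Leg 4: heading 91.9°; drift -4.8° → track 87.1°, groundspeed 139.7 kt
Leg 5: heading 304.1°; drift +1.2° → track 305.3°, groundspeed 166.8 kt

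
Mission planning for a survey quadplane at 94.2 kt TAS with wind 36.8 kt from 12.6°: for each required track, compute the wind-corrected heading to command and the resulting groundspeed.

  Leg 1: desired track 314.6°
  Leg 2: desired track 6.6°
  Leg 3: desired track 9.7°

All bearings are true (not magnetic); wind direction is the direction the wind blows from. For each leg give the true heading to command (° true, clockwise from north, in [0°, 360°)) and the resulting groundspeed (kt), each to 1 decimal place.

Leg 1: heading=333.9°, groundspeed=69.4 kt
Leg 2: heading=8.9°, groundspeed=57.5 kt
Leg 3: heading=10.8°, groundspeed=57.4 kt

Leg 1: desired track 314.6°; wind correction +19.3° → command heading 333.9°, groundspeed 69.4 kt
Leg 2: desired track 6.6°; wind correction +2.3° → command heading 8.9°, groundspeed 57.5 kt
Leg 3: desired track 9.7°; wind correction +1.1° → command heading 10.8°, groundspeed 57.4 kt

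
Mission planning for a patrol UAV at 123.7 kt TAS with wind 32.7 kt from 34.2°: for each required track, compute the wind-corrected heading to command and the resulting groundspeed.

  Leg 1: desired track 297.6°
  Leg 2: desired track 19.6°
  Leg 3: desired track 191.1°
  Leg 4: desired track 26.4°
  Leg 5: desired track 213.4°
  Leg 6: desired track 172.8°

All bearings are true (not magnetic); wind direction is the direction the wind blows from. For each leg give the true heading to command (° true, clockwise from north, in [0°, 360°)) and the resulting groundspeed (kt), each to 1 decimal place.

Leg 1: desired track 297.6°; wind correction +15.2° → command heading 312.8°, groundspeed 123.1 kt
Leg 2: desired track 19.6°; wind correction +3.8° → command heading 23.4°, groundspeed 91.8 kt
Leg 3: desired track 191.1°; wind correction -6.0° → command heading 185.1°, groundspeed 153.1 kt
Leg 4: desired track 26.4°; wind correction +2.1° → command heading 28.5°, groundspeed 91.2 kt
Leg 5: desired track 213.4°; wind correction -0.2° → command heading 213.2°, groundspeed 156.4 kt
Leg 6: desired track 172.8°; wind correction -10.1° → command heading 162.7°, groundspeed 146.3 kt

Leg 1: heading=312.8°, groundspeed=123.1 kt
Leg 2: heading=23.4°, groundspeed=91.8 kt
Leg 3: heading=185.1°, groundspeed=153.1 kt
Leg 4: heading=28.5°, groundspeed=91.2 kt
Leg 5: heading=213.2°, groundspeed=156.4 kt
Leg 6: heading=162.7°, groundspeed=146.3 kt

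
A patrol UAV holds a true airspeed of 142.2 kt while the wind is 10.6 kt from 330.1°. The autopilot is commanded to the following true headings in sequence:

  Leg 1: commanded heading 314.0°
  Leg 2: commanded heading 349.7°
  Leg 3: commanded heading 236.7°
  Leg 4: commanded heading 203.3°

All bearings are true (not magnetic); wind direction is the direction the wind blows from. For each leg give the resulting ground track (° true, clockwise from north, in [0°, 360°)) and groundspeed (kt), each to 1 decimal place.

Leg 1: heading 314.0°; drift -1.3° → track 312.7°, groundspeed 132.0 kt
Leg 2: heading 349.7°; drift +1.5° → track 351.2°, groundspeed 132.3 kt
Leg 3: heading 236.7°; drift -4.2° → track 232.5°, groundspeed 143.2 kt
Leg 4: heading 203.3°; drift -3.3° → track 200.0°, groundspeed 148.8 kt

Leg 1: track=312.7°, groundspeed=132.0 kt
Leg 2: track=351.2°, groundspeed=132.3 kt
Leg 3: track=232.5°, groundspeed=143.2 kt
Leg 4: track=200.0°, groundspeed=148.8 kt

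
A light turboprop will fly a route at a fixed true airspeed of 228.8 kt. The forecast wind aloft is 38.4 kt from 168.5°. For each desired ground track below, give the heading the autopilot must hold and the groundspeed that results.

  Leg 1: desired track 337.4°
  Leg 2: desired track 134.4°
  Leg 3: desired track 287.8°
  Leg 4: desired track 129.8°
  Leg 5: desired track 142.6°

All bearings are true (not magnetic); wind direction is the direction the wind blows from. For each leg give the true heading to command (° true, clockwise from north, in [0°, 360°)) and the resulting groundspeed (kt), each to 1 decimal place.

Leg 1: heading=335.5°, groundspeed=266.4 kt
Leg 2: heading=139.8°, groundspeed=196.0 kt
Leg 3: heading=279.4°, groundspeed=245.1 kt
Leg 4: heading=135.8°, groundspeed=197.6 kt
Leg 5: heading=146.8°, groundspeed=193.6 kt

Leg 1: desired track 337.4°; wind correction -1.9° → command heading 335.5°, groundspeed 266.4 kt
Leg 2: desired track 134.4°; wind correction +5.4° → command heading 139.8°, groundspeed 196.0 kt
Leg 3: desired track 287.8°; wind correction -8.4° → command heading 279.4°, groundspeed 245.1 kt
Leg 4: desired track 129.8°; wind correction +6.0° → command heading 135.8°, groundspeed 197.6 kt
Leg 5: desired track 142.6°; wind correction +4.2° → command heading 146.8°, groundspeed 193.6 kt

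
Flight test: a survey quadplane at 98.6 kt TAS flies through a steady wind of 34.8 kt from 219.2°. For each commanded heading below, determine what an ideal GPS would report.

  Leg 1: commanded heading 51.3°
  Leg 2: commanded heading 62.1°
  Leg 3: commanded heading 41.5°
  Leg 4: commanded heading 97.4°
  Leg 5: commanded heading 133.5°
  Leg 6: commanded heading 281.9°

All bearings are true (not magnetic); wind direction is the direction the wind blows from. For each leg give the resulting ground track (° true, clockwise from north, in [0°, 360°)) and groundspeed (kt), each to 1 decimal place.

Leg 1: track=48.2°, groundspeed=132.8 kt
Leg 2: track=56.2°, groundspeed=131.4 kt
Leg 3: track=40.9°, groundspeed=133.4 kt
Leg 4: track=83.2°, groundspeed=120.6 kt
Leg 5: track=113.6°, groundspeed=102.1 kt
Leg 6: track=302.4°, groundspeed=88.2 kt

Leg 1: heading 51.3°; drift -3.1° → track 48.2°, groundspeed 132.8 kt
Leg 2: heading 62.1°; drift -5.9° → track 56.2°, groundspeed 131.4 kt
Leg 3: heading 41.5°; drift -0.6° → track 40.9°, groundspeed 133.4 kt
Leg 4: heading 97.4°; drift -14.2° → track 83.2°, groundspeed 120.6 kt
Leg 5: heading 133.5°; drift -19.9° → track 113.6°, groundspeed 102.1 kt
Leg 6: heading 281.9°; drift +20.5° → track 302.4°, groundspeed 88.2 kt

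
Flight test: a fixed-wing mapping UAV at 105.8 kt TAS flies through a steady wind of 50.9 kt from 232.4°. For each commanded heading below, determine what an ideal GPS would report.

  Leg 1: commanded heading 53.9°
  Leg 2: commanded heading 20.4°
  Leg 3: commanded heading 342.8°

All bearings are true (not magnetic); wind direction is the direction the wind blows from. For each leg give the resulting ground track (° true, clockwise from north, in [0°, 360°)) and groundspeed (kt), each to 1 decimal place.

Leg 1: heading 53.9°; drift -0.5° → track 53.4°, groundspeed 156.7 kt
Leg 2: heading 20.4°; drift +10.3° → track 30.7°, groundspeed 151.4 kt
Leg 3: heading 342.8°; drift +21.1° → track 3.9°, groundspeed 132.4 kt

Leg 1: track=53.4°, groundspeed=156.7 kt
Leg 2: track=30.7°, groundspeed=151.4 kt
Leg 3: track=3.9°, groundspeed=132.4 kt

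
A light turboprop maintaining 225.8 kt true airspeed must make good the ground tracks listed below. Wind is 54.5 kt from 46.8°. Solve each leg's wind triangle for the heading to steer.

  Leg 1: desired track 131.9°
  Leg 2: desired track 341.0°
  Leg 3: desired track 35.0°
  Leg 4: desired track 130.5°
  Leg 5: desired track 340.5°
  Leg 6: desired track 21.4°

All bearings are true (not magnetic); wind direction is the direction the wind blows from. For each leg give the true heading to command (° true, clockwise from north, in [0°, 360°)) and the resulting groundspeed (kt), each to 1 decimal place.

Leg 1: desired track 131.9°; wind correction -13.9° → command heading 118.0°, groundspeed 214.5 kt
Leg 2: desired track 341.0°; wind correction +12.7° → command heading 353.7°, groundspeed 197.9 kt
Leg 3: desired track 35.0°; wind correction +2.8° → command heading 37.8°, groundspeed 172.2 kt
Leg 4: desired track 130.5°; wind correction -13.9° → command heading 116.6°, groundspeed 213.2 kt
Leg 5: desired track 340.5°; wind correction +12.8° → command heading 353.3°, groundspeed 198.3 kt
Leg 6: desired track 21.4°; wind correction +5.9° → command heading 27.3°, groundspeed 175.4 kt

Leg 1: heading=118.0°, groundspeed=214.5 kt
Leg 2: heading=353.7°, groundspeed=197.9 kt
Leg 3: heading=37.8°, groundspeed=172.2 kt
Leg 4: heading=116.6°, groundspeed=213.2 kt
Leg 5: heading=353.3°, groundspeed=198.3 kt
Leg 6: heading=27.3°, groundspeed=175.4 kt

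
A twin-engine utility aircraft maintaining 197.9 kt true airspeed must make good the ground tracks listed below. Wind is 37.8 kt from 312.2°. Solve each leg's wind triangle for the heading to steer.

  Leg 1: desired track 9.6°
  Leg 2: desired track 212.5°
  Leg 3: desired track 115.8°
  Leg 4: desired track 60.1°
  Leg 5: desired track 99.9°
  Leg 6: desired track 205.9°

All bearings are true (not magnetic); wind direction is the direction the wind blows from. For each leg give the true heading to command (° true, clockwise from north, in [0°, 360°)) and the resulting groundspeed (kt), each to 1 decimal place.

Leg 1: heading=0.3°, groundspeed=175.0 kt
Leg 2: heading=223.4°, groundspeed=200.7 kt
Leg 3: heading=112.7°, groundspeed=233.9 kt
Leg 4: heading=49.6°, groundspeed=206.2 kt
Leg 5: heading=94.0°, groundspeed=228.8 kt
Leg 6: heading=216.5°, groundspeed=205.2 kt

Leg 1: desired track 9.6°; wind correction -9.3° → command heading 0.3°, groundspeed 175.0 kt
Leg 2: desired track 212.5°; wind correction +10.9° → command heading 223.4°, groundspeed 200.7 kt
Leg 3: desired track 115.8°; wind correction -3.1° → command heading 112.7°, groundspeed 233.9 kt
Leg 4: desired track 60.1°; wind correction -10.5° → command heading 49.6°, groundspeed 206.2 kt
Leg 5: desired track 99.9°; wind correction -5.9° → command heading 94.0°, groundspeed 228.8 kt
Leg 6: desired track 205.9°; wind correction +10.6° → command heading 216.5°, groundspeed 205.2 kt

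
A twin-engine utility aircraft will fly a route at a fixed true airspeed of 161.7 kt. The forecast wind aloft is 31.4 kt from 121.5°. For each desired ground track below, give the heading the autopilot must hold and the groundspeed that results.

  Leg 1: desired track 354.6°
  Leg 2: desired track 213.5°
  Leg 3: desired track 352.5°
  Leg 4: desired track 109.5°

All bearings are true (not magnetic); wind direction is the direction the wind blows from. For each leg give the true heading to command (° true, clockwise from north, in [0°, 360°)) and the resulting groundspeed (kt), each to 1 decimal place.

Leg 1: desired track 354.6°; wind correction +8.9° → command heading 3.5°, groundspeed 178.6 kt
Leg 2: desired track 213.5°; wind correction -11.2° → command heading 202.3°, groundspeed 159.7 kt
Leg 3: desired track 352.5°; wind correction +8.7° → command heading 1.2°, groundspeed 179.6 kt
Leg 4: desired track 109.5°; wind correction +2.3° → command heading 111.8°, groundspeed 130.9 kt

Leg 1: heading=3.5°, groundspeed=178.6 kt
Leg 2: heading=202.3°, groundspeed=159.7 kt
Leg 3: heading=1.2°, groundspeed=179.6 kt
Leg 4: heading=111.8°, groundspeed=130.9 kt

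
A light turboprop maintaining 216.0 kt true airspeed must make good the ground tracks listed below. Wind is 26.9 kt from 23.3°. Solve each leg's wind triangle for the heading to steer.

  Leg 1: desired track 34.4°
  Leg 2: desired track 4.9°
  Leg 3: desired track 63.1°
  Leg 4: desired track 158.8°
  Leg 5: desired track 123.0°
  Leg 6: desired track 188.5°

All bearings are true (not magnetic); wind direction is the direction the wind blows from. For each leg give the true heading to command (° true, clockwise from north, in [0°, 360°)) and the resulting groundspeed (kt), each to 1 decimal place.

Leg 1: heading=33.0°, groundspeed=189.5 kt
Leg 2: heading=7.2°, groundspeed=190.3 kt
Leg 3: heading=58.5°, groundspeed=194.6 kt
Leg 4: heading=153.8°, groundspeed=234.4 kt
Leg 5: heading=115.9°, groundspeed=218.9 kt
Leg 6: heading=186.7°, groundspeed=241.9 kt

Leg 1: desired track 34.4°; wind correction -1.4° → command heading 33.0°, groundspeed 189.5 kt
Leg 2: desired track 4.9°; wind correction +2.3° → command heading 7.2°, groundspeed 190.3 kt
Leg 3: desired track 63.1°; wind correction -4.6° → command heading 58.5°, groundspeed 194.6 kt
Leg 4: desired track 158.8°; wind correction -5.0° → command heading 153.8°, groundspeed 234.4 kt
Leg 5: desired track 123.0°; wind correction -7.1° → command heading 115.9°, groundspeed 218.9 kt
Leg 6: desired track 188.5°; wind correction -1.8° → command heading 186.7°, groundspeed 241.9 kt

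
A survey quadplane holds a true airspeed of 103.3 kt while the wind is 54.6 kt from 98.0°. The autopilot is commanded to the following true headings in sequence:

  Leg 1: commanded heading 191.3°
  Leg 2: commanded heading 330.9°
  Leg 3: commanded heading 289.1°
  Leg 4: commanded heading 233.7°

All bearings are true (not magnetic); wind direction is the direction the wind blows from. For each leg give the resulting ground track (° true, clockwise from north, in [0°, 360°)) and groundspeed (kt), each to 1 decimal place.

Leg 1: heading 191.3°; drift +27.1° → track 218.4°, groundspeed 119.6 kt
Leg 2: heading 330.9°; drift -17.7° → track 313.2°, groundspeed 143.0 kt
Leg 3: heading 289.1°; drift -3.8° → track 285.3°, groundspeed 157.2 kt
Leg 4: heading 233.7°; drift +15.0° → track 248.7°, groundspeed 147.4 kt

Leg 1: track=218.4°, groundspeed=119.6 kt
Leg 2: track=313.2°, groundspeed=143.0 kt
Leg 3: track=285.3°, groundspeed=157.2 kt
Leg 4: track=248.7°, groundspeed=147.4 kt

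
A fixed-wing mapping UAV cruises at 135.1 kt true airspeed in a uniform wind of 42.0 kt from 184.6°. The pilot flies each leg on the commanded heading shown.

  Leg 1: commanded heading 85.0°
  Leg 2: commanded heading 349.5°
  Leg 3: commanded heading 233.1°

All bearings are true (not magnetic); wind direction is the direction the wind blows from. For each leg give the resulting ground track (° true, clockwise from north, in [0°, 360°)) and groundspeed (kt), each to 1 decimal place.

Leg 1: heading 85.0°; drift -16.2° → track 68.8°, groundspeed 148.0 kt
Leg 2: heading 349.5°; drift +3.6° → track 353.1°, groundspeed 176.0 kt
Leg 3: heading 233.1°; drift +16.3° → track 249.4°, groundspeed 111.8 kt

Leg 1: track=68.8°, groundspeed=148.0 kt
Leg 2: track=353.1°, groundspeed=176.0 kt
Leg 3: track=249.4°, groundspeed=111.8 kt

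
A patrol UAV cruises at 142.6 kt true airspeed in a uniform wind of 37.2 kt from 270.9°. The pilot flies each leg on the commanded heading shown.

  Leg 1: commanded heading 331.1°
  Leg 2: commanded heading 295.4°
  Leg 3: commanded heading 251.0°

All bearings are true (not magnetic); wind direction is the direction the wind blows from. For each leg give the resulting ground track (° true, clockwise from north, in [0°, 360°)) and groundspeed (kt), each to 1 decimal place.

Leg 1: heading 331.1°; drift +14.6° → track 345.7°, groundspeed 128.2 kt
Leg 2: heading 295.4°; drift +8.1° → track 303.5°, groundspeed 109.8 kt
Leg 3: heading 251.0°; drift -6.7° → track 244.3°, groundspeed 108.4 kt

Leg 1: track=345.7°, groundspeed=128.2 kt
Leg 2: track=303.5°, groundspeed=109.8 kt
Leg 3: track=244.3°, groundspeed=108.4 kt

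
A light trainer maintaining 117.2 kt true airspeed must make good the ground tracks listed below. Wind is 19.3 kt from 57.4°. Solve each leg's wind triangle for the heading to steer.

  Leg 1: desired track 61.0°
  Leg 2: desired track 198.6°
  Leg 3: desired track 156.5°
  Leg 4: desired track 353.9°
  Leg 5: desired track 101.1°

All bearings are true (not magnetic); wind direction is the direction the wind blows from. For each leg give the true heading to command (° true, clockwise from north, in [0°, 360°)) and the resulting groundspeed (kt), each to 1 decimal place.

Leg 1: desired track 61.0°; wind correction -0.6° → command heading 60.4°, groundspeed 97.9 kt
Leg 2: desired track 198.6°; wind correction -5.9° → command heading 192.7°, groundspeed 131.6 kt
Leg 3: desired track 156.5°; wind correction -9.4° → command heading 147.1°, groundspeed 118.7 kt
Leg 4: desired track 353.9°; wind correction +8.5° → command heading 2.4°, groundspeed 107.3 kt
Leg 5: desired track 101.1°; wind correction -6.5° → command heading 94.6°, groundspeed 102.5 kt

Leg 1: heading=60.4°, groundspeed=97.9 kt
Leg 2: heading=192.7°, groundspeed=131.6 kt
Leg 3: heading=147.1°, groundspeed=118.7 kt
Leg 4: heading=2.4°, groundspeed=107.3 kt
Leg 5: heading=94.6°, groundspeed=102.5 kt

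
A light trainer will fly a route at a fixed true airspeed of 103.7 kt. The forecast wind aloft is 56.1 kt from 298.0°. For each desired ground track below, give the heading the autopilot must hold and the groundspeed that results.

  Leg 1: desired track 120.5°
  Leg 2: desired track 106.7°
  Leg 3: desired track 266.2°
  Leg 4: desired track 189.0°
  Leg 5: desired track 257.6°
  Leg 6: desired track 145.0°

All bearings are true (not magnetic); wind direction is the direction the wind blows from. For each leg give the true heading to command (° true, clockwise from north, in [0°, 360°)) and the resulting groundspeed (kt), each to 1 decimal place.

Leg 1: heading=121.9°, groundspeed=159.7 kt
Leg 2: heading=100.6°, groundspeed=158.1 kt
Leg 3: heading=282.8°, groundspeed=51.7 kt
Leg 4: heading=219.8°, groundspeed=107.4 kt
Leg 5: heading=278.1°, groundspeed=54.4 kt
Leg 6: heading=159.2°, groundspeed=150.5 kt

Leg 1: desired track 120.5°; wind correction +1.4° → command heading 121.9°, groundspeed 159.7 kt
Leg 2: desired track 106.7°; wind correction -6.1° → command heading 100.6°, groundspeed 158.1 kt
Leg 3: desired track 266.2°; wind correction +16.6° → command heading 282.8°, groundspeed 51.7 kt
Leg 4: desired track 189.0°; wind correction +30.8° → command heading 219.8°, groundspeed 107.4 kt
Leg 5: desired track 257.6°; wind correction +20.5° → command heading 278.1°, groundspeed 54.4 kt
Leg 6: desired track 145.0°; wind correction +14.2° → command heading 159.2°, groundspeed 150.5 kt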